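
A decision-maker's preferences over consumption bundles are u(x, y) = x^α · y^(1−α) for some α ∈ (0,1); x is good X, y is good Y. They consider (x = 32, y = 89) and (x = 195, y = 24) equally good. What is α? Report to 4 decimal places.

The Cobb–Douglas utilities coincide, so 32^α·89^(1−α) = 195^α·24^(1−α).
Rearrange to (32/195)^α = (24/89)^(1−α) and take logs: α·-1.8072637 = (1−α)·-1.3105825.
Thus α·(-3.1178462) = -1.3105825, so α = -1.3105825/-3.1178462 ≈ 0.4203.

α ≈ 0.4203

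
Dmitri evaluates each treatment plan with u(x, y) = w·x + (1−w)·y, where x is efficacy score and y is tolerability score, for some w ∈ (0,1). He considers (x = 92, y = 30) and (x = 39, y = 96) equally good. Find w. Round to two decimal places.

Equating utilities: w·92 + (1−w)·30 = w·39 + (1−w)·96.
Rearranging, 53·w − 66·(1−w) = 0.
Hence w = 66/(53+66) = 66/119 = 0.55.

w = 0.55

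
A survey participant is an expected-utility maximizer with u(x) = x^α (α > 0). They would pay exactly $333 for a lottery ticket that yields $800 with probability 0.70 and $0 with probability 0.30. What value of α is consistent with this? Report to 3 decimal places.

α ≈ 0.407

EU(lottery) = 0.70·800^α + 0.30·0 = 0.70·800^α.
Equating: 333^α = 0.70·800^α, i.e. 0.4163^α = 0.70.
α = ln(0.70) / ln(333/800) = -0.356675/-0.876469 ≈ 0.407.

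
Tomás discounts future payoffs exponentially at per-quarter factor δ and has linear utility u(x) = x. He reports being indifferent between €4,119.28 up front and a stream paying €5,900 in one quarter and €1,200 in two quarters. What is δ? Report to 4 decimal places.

Equating present values: 4119.28 = 5900δ + 1200δ².
That is, 1200δ² + 5900δ − 4119.28 = 0, a quadratic in δ.
δ = (−5900 + √(5900² + 4·1200·4119.28)) / (2·1200) = (−5900 + √54582544.00) / 2400 ≈ 0.6200.

δ ≈ 0.6200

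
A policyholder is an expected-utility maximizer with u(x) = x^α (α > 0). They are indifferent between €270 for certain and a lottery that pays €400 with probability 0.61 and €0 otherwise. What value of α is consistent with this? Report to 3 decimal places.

α ≈ 1.258

Since u(0) = 0, the lottery's EU is 0.61·400^α.
Setting u(270) equal to that: 270^α = 0.61·400^α ⇒ (270/400)^α = 0.61.
Taking logs: α·ln(270/400) = ln(0.61), so α = -0.494296 / -0.393043 ≈ 1.258.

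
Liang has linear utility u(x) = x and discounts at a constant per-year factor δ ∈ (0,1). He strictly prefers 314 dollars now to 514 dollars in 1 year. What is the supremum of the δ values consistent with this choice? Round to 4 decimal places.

δ < 0.6109

Under u(x) = x this choice says 314 > δ·514.
So δ < 314/514 = 0.61089.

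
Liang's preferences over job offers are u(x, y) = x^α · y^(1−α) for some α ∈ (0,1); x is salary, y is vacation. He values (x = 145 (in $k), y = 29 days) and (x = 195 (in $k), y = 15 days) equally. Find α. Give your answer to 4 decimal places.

Set the two utilities equal: 145^α·29^(1−α) = 195^α·15^(1−α).
Taking logs: α·ln 145 + (1−α)·ln 29 = α·ln 195 + (1−α)·ln 15, i.e. α·-0.2962658 = (1−α)·-0.6592456.
So α/(1−α) = (-0.6592456)/(-0.2962658) = 2.2251829, and α = 2.2251829/3.2251829 ≈ 0.6899.

α ≈ 0.6899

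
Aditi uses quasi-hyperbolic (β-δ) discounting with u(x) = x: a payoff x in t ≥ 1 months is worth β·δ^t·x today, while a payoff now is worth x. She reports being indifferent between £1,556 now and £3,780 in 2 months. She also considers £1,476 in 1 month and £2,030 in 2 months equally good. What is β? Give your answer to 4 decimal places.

From the later pair, β·δ^1·1476 = β·δ^2·2030; dividing through, δ = 1476/2030 = 0.72709.
The first indifference: 1556 = β·δ^2·3780, so β = 1556/(δ^2·3780) = 1556/(0.52867·3780) ≈ 0.7786.

β ≈ 0.7786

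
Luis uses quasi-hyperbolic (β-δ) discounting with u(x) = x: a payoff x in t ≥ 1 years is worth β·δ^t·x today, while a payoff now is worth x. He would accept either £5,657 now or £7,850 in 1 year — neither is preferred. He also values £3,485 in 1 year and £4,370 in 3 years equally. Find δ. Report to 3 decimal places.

δ ≈ 0.893

Both payoffs in the second observation are in the future, so β drops out: δ^1·3485 = δ^3·4370 ⇒ δ^2 = 3485/4370 = 0.79748, so δ = 0.89302.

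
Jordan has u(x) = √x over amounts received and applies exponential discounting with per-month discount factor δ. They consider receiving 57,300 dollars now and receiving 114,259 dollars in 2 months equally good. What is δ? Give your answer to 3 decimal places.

Indifference means u(57300) = δ^2 · u(114259), so δ^2 = u(57300)/u(114259).
Since u(x) = √x, δ^2 = √(57300/114259) = 0.70816.
Hence δ = (0.70816)^(1/2) = 0.84152.

δ ≈ 0.842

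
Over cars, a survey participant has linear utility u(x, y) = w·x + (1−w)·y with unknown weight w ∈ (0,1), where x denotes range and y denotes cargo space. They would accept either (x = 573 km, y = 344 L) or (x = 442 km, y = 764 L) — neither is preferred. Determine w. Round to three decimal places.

Equating utilities: w·573 + (1−w)·344 = w·442 + (1−w)·764.
w·(573−442) = (1−w)·(764−344), i.e. w·131 = (1−w)·420.
So w/(1−w) = 420/131 = 3.2061, giving w = 420/(131+420) = 0.762.

w = 0.762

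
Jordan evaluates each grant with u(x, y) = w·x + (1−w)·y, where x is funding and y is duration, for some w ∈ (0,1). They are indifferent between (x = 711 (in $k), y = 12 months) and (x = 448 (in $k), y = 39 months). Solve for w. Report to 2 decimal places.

w = 0.09

u(711,12) = u(448,39) means w·711 + (1−w)·12 = w·448 + (1−w)·39.
w·(711−448) = (1−w)·(39−12), i.e. w·263 = (1−w)·27.
So w/(1−w) = 27/263 = 0.1027, giving w = 27/(263+27) = 0.09.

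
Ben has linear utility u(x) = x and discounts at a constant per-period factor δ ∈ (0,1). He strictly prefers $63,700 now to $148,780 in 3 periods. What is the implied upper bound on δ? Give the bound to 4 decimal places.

δ < 0.7537

The preference means 63700 > δ^3·148780.
Dividing by 148780: δ^3 < 0.42815. Both sides are positive, so the cube root keeps the direction.
δ < (63700/148780)^(1/3) ≈ 0.7537.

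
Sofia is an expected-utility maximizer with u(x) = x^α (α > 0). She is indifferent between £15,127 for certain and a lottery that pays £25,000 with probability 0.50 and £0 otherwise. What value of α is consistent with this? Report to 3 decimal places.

Since u(0) = 0, the lottery's EU is 0.50·25000^α.
Equating: 15127^α = 0.50·25000^α, i.e. 0.6051^α = 0.50.
Taking logs: α·ln(15127/25000) = ln(0.50), so α = -0.693147 / -0.502395 ≈ 1.380.

α ≈ 1.380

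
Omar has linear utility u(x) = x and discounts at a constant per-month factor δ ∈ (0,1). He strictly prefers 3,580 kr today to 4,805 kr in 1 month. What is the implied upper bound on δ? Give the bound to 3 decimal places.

Under u(x) = x this choice says 3580 > δ·4805.
So δ < 3580/4805 = 0.74506.

δ < 0.745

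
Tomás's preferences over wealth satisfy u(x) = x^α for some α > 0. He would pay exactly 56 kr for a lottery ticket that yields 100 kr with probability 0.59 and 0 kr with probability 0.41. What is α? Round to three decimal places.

α ≈ 0.910

The lottery's expected utility is 0.59·u(100) + 0.41·u(0) = 0.59·100^α (since u(0) = 0 for α > 0).
Equating: 56^α = 0.59·100^α, i.e. 0.5600^α = 0.59.
α = ln(0.59) / ln(56/100) = -0.527633/-0.579818 ≈ 0.910.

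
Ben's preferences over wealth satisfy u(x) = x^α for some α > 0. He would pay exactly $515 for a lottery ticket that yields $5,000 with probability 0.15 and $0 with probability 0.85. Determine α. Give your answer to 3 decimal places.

α ≈ 0.835

The lottery's expected utility is 0.15·u(5000) + 0.85·u(0) = 0.15·5000^α (since u(0) = 0 for α > 0).
Setting u(515) equal to that: 515^α = 0.15·5000^α ⇒ (515/5000)^α = 0.15.
α = ln(0.15) / ln(515/5000) = -1.897120/-2.273026 ≈ 0.835.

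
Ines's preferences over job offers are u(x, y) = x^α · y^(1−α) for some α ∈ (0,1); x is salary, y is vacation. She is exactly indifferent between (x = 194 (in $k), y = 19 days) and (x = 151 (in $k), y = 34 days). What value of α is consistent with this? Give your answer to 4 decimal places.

α ≈ 0.6990

Set the two utilities equal: 194^α·19^(1−α) = 151^α·34^(1−α).
(194/151)^α = (34/19)^(1−α); take logs: α·ln(194/151) = (1−α)·ln(34/19), i.e. α·0.2505783 = (1−α)·0.5819215.
Thus α·(0.8324998) = 0.5819215, so α = 0.5819215/0.8324998 ≈ 0.6990.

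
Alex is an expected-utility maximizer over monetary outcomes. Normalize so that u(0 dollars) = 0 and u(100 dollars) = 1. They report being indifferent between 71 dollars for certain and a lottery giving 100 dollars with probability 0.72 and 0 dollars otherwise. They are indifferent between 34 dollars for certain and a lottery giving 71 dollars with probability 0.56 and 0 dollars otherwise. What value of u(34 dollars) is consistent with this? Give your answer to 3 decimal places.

First, u(71 dollars) = 0.72·u(100 dollars) + 0.28·u(0 dollars) = 0.72.
Chaining: u(34 dollars) = 0.56·0.72 + 0.44·0.00 = 0.4032.

0.403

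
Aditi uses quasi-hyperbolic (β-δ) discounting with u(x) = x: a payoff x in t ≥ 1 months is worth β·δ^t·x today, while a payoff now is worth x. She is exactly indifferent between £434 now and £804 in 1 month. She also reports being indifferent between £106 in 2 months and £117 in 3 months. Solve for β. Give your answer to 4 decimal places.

From the later pair, β·δ^2·106 = β·δ^3·117; dividing through, δ = 106/117 = 0.90598.
The first indifference: 434 = β·δ·804, so β = 434/(δ·804) = 434/(0.90598·804) ≈ 0.5958.

β ≈ 0.5958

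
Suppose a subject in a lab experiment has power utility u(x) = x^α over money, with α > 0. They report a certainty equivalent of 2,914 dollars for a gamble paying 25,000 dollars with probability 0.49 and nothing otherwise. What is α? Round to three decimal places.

α ≈ 0.332

EU(lottery) = 0.49·25000^α + 0.51·0 = 0.49·25000^α.
Indifference: 2914^α = 0.49·25000^α, so (2914/25000)^α = 0.49.
α = ln(0.49) / ln(2914/25000) = -0.713350/-2.149349 ≈ 0.332.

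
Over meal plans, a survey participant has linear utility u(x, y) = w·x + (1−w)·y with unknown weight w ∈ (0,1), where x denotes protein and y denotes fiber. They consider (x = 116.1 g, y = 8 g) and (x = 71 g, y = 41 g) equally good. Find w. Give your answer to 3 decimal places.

Equating utilities: w·116.1 + (1−w)·8 = w·71 + (1−w)·41.
w·(116.1−71) = (1−w)·(41−8), i.e. w·45.1 = (1−w)·33.
Hence w = 33/(45.1+33) = 33/78.1 = 0.423.

w = 0.423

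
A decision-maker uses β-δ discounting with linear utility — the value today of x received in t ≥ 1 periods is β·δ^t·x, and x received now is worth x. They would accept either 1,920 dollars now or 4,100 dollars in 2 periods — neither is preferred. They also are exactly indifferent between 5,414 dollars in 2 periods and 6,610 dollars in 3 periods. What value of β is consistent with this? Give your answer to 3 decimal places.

β ≈ 0.698

The second indifference involves only future payoffs, so β cancels: β·δ^2·5414 = β·δ^3·6610, giving δ = 5414/6610 = 0.81906.
Now use the now-vs-future pair: 1920 = β·δ^2·4100 gives β = 1920/(0.67086·4100) ≈ 0.698.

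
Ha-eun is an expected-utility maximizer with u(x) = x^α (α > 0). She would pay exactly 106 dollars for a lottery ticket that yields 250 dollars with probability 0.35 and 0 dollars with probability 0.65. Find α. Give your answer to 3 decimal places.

The lottery's expected utility is 0.35·u(250) + 0.65·u(0) = 0.35·250^α (since u(0) = 0 for α > 0).
Indifference: 106^α = 0.35·250^α, so (106/250)^α = 0.35.
Take logs: α = ln 0.35 / ln(106/250) ≈ 1.22354.

α ≈ 1.224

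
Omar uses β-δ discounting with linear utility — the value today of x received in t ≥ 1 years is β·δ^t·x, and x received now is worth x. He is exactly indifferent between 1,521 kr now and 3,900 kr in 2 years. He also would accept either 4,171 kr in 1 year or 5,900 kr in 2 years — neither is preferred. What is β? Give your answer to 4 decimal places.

β ≈ 0.7803

Both payoffs in the second observation are in the future, so β drops out: δ^1·4171 = δ^2·5900 ⇒ δ = 4171/5900 = 0.70695.
The first indifference: 1521 = β·δ^2·3900, so β = 1521/(δ^2·3900) = 1521/(0.49978·3900) ≈ 0.7803.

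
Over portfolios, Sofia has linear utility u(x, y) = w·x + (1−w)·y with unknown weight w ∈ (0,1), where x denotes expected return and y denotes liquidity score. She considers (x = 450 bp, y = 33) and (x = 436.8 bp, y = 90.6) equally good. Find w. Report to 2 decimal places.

w = 0.81

Indifference: w·450 + (1−w)·33 = w·436.8 + (1−w)·90.6.
Rearranging, 13.2·w − 57.6·(1−w) = 0.
So w/(1−w) = 57.6/13.2 = 4.3636, giving w = 57.6/(13.2+57.6) = 0.81.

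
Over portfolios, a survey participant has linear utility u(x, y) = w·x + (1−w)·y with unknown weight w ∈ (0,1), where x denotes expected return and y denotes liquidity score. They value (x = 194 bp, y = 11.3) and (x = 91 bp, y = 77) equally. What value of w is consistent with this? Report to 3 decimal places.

w = 0.389

Equating utilities: w·194 + (1−w)·11.3 = w·91 + (1−w)·77.
w·(194−91) = (1−w)·(77−11.3), i.e. w·103 = (1−w)·65.7.
So w/(1−w) = 65.7/103 = 0.6379, giving w = 65.7/(103+65.7) = 0.389.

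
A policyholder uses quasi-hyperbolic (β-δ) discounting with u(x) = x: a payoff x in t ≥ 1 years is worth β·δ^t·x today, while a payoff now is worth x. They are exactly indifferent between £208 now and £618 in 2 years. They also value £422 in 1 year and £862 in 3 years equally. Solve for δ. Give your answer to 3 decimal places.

δ ≈ 0.700

The second indifference involves only future payoffs, so β cancels: β·δ^1·422 = β·δ^3·862, giving δ^2 = 422/862 = 0.48956, so δ = 0.69969.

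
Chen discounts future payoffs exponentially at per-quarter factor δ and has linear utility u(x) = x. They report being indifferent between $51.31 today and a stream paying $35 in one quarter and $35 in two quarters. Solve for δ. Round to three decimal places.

δ ≈ 0.810

The stream is worth 35δ + 35δ² today, so 35δ + 35δ² = 51.31.
Rearranged: 35δ² + 35δ − 51.31 = 0.
δ = (−35 + √(35² + 4·35·51.31)) / (2·35) = (−35 + √8408.40) / 70 ≈ 0.810.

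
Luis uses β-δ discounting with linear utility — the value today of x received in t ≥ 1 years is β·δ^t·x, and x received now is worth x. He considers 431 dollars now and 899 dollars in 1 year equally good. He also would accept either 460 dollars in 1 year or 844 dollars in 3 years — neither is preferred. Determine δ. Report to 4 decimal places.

From the later pair, β·δ^1·460 = β·δ^3·844; dividing through, δ^2 = 460/844 = 0.54502, so δ = 0.73826.

δ ≈ 0.7383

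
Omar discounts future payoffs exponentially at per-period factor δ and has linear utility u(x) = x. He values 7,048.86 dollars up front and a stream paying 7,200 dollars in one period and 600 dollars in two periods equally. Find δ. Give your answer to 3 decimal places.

Equating present values: 7048.86 = 7200δ + 600δ².
Rearranged: 600δ² + 7200δ − 7048.86 = 0.
The positive root is δ = [−7200 + √(7200² + 4·600·7048.86)] / (2·600) = (−7200 + 8292.000)/1200 ≈ 0.910.

δ ≈ 0.910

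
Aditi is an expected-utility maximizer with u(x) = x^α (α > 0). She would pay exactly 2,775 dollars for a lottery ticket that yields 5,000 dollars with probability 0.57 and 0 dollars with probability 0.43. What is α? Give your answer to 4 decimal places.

The lottery's expected utility is 0.57·u(5000) + 0.43·u(0) = 0.57·5000^α (since u(0) = 0 for α > 0).
Indifference: 2775^α = 0.57·5000^α, so (2775/5000)^α = 0.57.
α = ln(0.57) / ln(2775/5000) = -0.5621189/-0.5887872 ≈ 0.9547.

α ≈ 0.9547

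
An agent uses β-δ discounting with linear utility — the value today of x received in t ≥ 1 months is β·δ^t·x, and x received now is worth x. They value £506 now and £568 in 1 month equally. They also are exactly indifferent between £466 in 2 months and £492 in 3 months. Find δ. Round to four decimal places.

From the later pair, β·δ^2·466 = β·δ^3·492; dividing through, δ = 466/492 = 0.94715.

δ ≈ 0.9472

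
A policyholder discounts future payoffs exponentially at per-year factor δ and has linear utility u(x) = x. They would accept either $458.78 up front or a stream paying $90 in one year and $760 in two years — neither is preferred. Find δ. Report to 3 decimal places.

Equating present values: 458.78 = 90δ + 760δ².
That is, 760δ² + 90δ − 458.78 = 0, a quadratic in δ.
The positive root is δ = [−90 + √(90² + 4·760·458.78)] / (2·760) = (−90 + 1184.395)/1520 ≈ 0.720.

δ ≈ 0.720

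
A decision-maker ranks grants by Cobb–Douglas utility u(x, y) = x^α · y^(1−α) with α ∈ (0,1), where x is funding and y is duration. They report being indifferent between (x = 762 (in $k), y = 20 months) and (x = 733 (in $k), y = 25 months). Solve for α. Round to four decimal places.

The Cobb–Douglas utilities coincide, so 762^α·20^(1−α) = 733^α·25^(1−α).
Taking logs: α·ln 762 + (1−α)·ln 20 = α·ln 733 + (1−α)·ln 25, i.e. α·0.0388009 = (1−α)·0.2231436.
With A = 0.0388009 and B = 0.2231436: α·A = (1−α)·B, so α = B/(A+B) = 0.2231436/0.2619445 ≈ 0.8519.

α ≈ 0.8519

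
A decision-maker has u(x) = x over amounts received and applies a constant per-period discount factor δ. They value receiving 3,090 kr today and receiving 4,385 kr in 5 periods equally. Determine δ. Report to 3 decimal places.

δ ≈ 0.932

Indifference means u(3090) = δ^5 · u(4385), so δ^5 = u(3090)/u(4385).
With u(x) = x: δ^5 = 3090/4385 = 0.70468.
So δ = 0.70468^(1/5) ≈ 0.932.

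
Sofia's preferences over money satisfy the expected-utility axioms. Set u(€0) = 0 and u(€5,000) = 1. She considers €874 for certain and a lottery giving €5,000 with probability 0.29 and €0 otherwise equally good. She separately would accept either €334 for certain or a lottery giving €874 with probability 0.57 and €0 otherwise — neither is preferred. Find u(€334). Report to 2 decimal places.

The first gamble pins u(€874): it must equal 0.29·1 + 0.71·0 = 0.29.
Then u(€334) = 0.57·u(€874) + 0.43·u(€0) = 0.57·0.29 + 0.43·0.00 = 0.1653.

0.17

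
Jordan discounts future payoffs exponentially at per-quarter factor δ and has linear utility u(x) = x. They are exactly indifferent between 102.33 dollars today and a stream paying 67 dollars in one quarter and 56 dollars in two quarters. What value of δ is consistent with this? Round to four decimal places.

δ ≈ 0.8800

Present value of the stream is 67·δ + 56·δ². Indifference gives 67δ + 56δ² = 102.33.
Rearranged: 56δ² + 67δ − 102.33 = 0.
By the quadratic formula (taking the positive root), δ = (−67 + √27410.92) / 112 ≈ 0.8800.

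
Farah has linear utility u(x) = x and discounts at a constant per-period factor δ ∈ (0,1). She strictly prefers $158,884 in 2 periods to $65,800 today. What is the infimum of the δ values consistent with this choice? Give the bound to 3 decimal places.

The preference means 65800 < δ^2·158884.
Hence δ^2 > 65800/158884 = 0.41414, and x ↦ x^(1/2) is increasing on (0,∞).
δ > 0.41414^(1/2) = 0.644.

δ > 0.644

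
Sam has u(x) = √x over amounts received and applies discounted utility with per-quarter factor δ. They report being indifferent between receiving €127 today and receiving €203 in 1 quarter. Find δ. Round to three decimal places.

Equating discounted utilities: u(127) = δ·u(203) ⇒ δ = u(127)/u(203).
Since u(x) = √x, δ = √(127/203) = 0.79096.

δ ≈ 0.791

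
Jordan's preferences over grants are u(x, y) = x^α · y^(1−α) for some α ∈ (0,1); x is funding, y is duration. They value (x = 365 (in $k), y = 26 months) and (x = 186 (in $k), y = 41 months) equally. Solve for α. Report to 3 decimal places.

Indifference: 365^α · 26^(1−α) = 186^α · 41^(1−α).
Rearrange to (365/186)^α = (41/26)^(1−α) and take logs: α·0.674151 = (1−α)·0.455476.
Thus α·(1.129627) = 0.455476, so α = 0.455476/1.129627 ≈ 0.403.

α ≈ 0.403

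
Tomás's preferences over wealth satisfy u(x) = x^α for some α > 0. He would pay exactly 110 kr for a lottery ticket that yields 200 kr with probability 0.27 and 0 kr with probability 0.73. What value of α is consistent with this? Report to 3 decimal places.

Since u(0) = 0, the lottery's EU is 0.27·200^α.
Setting u(110) equal to that: 110^α = 0.27·200^α ⇒ (110/200)^α = 0.27.
Taking logs: α·ln(110/200) = ln(0.27), so α = -1.309333 / -0.597837 ≈ 2.190.

α ≈ 2.190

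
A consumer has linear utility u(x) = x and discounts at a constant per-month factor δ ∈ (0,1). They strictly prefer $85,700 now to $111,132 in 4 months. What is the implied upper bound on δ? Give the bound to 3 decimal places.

Comparing present values: 85700 > δ^4·111132.
Hence δ^4 < 85700/111132 = 0.77116, and x ↦ x^(1/4) is increasing on (0,∞).
δ < (85700/111132)^(1/4) ≈ 0.937.

δ < 0.937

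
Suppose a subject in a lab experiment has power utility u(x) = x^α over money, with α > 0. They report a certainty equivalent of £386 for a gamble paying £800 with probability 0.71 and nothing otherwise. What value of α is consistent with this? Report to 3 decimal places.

α ≈ 0.470

The lottery's expected utility is 0.71·u(800) + 0.29·u(0) = 0.71·800^α (since u(0) = 0 for α > 0).
Equating: 386^α = 0.71·800^α, i.e. 0.4825^α = 0.71.
Taking logs: α·ln(386/800) = ln(0.71), so α = -0.342490 / -0.728774 ≈ 0.470.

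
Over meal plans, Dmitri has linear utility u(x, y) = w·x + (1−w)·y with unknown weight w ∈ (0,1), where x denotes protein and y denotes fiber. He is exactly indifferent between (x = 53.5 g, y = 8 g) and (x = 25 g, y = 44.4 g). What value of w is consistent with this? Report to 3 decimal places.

Equating utilities: w·53.5 + (1−w)·8 = w·25 + (1−w)·44.4.
Collecting terms: w·28.5 = (1−w)·36.4.
The marginal rate of substitution is 36.4/28.5, so w = 36.4/(28.5+36.4) = 0.561.

w = 0.561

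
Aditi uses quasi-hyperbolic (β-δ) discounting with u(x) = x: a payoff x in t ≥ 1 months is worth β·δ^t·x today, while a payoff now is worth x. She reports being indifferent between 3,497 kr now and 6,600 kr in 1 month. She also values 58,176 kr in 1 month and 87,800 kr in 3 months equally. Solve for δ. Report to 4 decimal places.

Both payoffs in the second observation are in the future, so β drops out: δ^1·58176 = δ^3·87800 ⇒ δ^2 = 58176/87800 = 0.66260, so δ = 0.81400.

δ ≈ 0.8140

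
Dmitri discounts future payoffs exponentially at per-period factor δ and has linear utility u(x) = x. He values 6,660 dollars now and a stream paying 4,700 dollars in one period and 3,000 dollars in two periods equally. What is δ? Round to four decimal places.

δ ≈ 0.9000

Equating present values: 6660 = 4700δ + 3000δ².
That is, 3000δ² + 4700δ − 6660 = 0, a quadratic in δ.
δ = (−4700 + √(4700² + 4·3000·6660)) / (2·3000) = (−4700 + √102010000.00) / 6000 ≈ 0.9000.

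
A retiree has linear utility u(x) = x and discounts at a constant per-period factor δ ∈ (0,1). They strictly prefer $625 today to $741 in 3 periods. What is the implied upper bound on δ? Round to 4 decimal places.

Under u(x) = x this choice says 625 > δ^3·741.
So δ^3 < 625/741 = 0.84345; taking the cube root of both positive sides preserves the inequality.
δ < (625/741)^(1/3) ≈ 0.9448.

δ < 0.9448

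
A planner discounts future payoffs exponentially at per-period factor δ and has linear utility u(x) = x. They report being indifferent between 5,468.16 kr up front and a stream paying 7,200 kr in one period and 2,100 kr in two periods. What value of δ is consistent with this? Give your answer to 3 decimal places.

δ ≈ 0.640

Present value of the stream is 7200·δ + 2100·δ². Indifference gives 7200δ + 2100δ² = 5468.16.
So 2100δ² + 7200δ − 5468.16 = 0.
By the quadratic formula (taking the positive root), δ = (−7200 + √97772544.00) / 4200 ≈ 0.640.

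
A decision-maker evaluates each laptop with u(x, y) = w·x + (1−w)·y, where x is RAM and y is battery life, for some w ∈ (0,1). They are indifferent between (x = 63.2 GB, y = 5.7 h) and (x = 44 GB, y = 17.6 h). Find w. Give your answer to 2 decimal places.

w = 0.38

Equating utilities: w·63.2 + (1−w)·5.7 = w·44 + (1−w)·17.6.
w·(63.2−44) = (1−w)·(17.6−5.7), i.e. w·19.2 = (1−w)·11.9.
Hence w = 11.9/(19.2+11.9) = 11.9/31.1 = 0.38.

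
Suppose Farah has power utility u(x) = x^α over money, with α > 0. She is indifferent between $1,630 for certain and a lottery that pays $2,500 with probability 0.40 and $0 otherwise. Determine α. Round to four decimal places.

The lottery's expected utility is 0.40·u(2500) + 0.60·u(0) = 0.40·2500^α (since u(0) = 0 for α > 0).
Indifference: 1630^α = 0.40·2500^α, so (1630/2500)^α = 0.40.
Taking logs: α·ln(1630/2500) = ln(0.40), so α = -0.9162907 / -0.4277107 ≈ 2.1423.

α ≈ 2.1423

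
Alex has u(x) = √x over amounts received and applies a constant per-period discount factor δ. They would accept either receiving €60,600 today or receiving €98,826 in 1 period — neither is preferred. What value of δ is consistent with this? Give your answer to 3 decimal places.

Equating discounted utilities: u(60600) = δ·u(98826) ⇒ δ = u(60600)/u(98826).
Since u(x) = √x, δ = √(60600/98826) = 0.78307.

δ ≈ 0.783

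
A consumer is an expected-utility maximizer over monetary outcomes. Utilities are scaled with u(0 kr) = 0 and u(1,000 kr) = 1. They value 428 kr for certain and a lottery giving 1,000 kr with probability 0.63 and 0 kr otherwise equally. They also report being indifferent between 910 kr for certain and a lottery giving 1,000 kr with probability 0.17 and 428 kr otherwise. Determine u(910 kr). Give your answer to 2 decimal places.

First, u(428 kr) = 0.63·u(1,000 kr) + 0.37·u(0 kr) = 0.63.
Then u(910 kr) = 0.17·u(1,000 kr) + 0.83·u(428 kr) = 0.17·1.00 + 0.83·0.63 = 0.6929.

0.69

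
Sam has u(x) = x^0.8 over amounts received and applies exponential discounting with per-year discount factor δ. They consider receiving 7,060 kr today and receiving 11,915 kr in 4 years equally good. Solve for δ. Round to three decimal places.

Indifference means u(7060) = δ^4 · u(11915), so δ^4 = u(7060)/u(11915).
Since u(x) = x^0.8, δ^4 = (7060/11915)^0.8 = 0.59253^0.8 = 0.65791.
So δ = 0.65791^(1/4) ≈ 0.901.

δ ≈ 0.901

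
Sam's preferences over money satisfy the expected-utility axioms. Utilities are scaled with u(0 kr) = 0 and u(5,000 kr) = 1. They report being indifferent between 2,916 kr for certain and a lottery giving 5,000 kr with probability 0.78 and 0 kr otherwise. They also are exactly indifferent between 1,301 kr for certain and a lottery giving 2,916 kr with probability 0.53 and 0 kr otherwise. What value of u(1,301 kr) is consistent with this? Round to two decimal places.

From the first indifference, u(2,916 kr) = 0.78·u(5,000 kr) + 0.22·u(0 kr) = 0.78·1 + 0.22·0 = 0.78.
The second indifference gives u(1,301 kr) = 0.53·u(2,916 kr) + 0.47·u(0 kr) = 0.53·0.78 + 0.47·0.00 = 0.4134.

0.41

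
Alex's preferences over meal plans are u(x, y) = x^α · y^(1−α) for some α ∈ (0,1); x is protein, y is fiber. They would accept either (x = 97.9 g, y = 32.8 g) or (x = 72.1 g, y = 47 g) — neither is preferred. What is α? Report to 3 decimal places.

Indifference: 97.9^α · 32.8^(1−α) = 72.1^α · 47^(1−α).
Taking logs: α·ln 97.9 + (1−α)·ln 32.8 = α·ln 72.1 + (1−α)·ln 47, i.e. α·0.305893 = (1−α)·0.359719.
With A = 0.305893 and B = 0.359719: α·A = (1−α)·B, so α = B/(A+B) = 0.359719/0.665612 ≈ 0.540.

α ≈ 0.540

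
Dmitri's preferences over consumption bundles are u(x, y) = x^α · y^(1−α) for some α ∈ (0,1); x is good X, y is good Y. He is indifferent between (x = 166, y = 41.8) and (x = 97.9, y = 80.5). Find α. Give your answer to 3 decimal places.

The Cobb–Douglas utilities coincide, so 166^α·41.8^(1−α) = 97.9^α·80.5^(1−α).
(166/97.9)^α = (80.5/41.8)^(1−α); take logs: α·ln(166/97.9) = (1−α)·ln(80.5/41.8), i.e. α·0.528041 = (1−α)·0.655361.
With A = 0.528041 and B = 0.655361: α·A = (1−α)·B, so α = B/(A+B) = 0.655361/1.183402 ≈ 0.554.

α ≈ 0.554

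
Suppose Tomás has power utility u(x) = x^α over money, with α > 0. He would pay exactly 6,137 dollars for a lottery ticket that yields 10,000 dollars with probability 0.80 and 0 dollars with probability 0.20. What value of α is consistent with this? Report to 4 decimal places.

α ≈ 0.4570

Since u(0) = 0, the lottery's EU is 0.80·10000^α.
Setting u(6137) equal to that: 6137^α = 0.80·10000^α ⇒ (6137/10000)^α = 0.80.
Taking logs: α·ln(6137/10000) = ln(0.80), so α = -0.2231436 / -0.4882491 ≈ 0.4570.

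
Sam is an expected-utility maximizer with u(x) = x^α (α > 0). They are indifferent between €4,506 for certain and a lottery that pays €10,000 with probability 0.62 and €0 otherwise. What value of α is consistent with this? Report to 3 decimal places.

α ≈ 0.600

Since u(0) = 0, the lottery's EU is 0.62·10000^α.
Indifference: 4506^α = 0.62·10000^α, so (4506/10000)^α = 0.62.
Taking logs: α·ln(4506/10000) = ln(0.62), so α = -0.478036 / -0.797175 ≈ 0.600.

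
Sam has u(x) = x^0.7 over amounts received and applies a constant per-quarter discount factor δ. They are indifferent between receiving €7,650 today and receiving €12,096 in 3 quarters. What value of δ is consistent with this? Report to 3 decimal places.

Equating discounted utilities: u(7650) = δ^3·u(12096) ⇒ δ^3 = u(7650)/u(12096).
With u(x) = x^0.7: δ^3 = 7650^0.7/12096^0.7 = (7650/12096)^0.7 = 0.72563.
Hence δ = (0.72563)^(1/3) = 0.89861.

δ ≈ 0.899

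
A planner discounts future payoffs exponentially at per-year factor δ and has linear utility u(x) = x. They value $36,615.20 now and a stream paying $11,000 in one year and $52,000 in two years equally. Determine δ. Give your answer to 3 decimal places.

The stream is worth 11000δ + 52000δ² today, so 11000δ + 52000δ² = 36615.20.
Rearranged: 52000δ² + 11000δ − 36615.20 = 0.
The positive root is δ = [−11000 + √(11000² + 4·52000·36615.20)] / (2·52000) = (−11000 + 87960.000)/104000 ≈ 0.740.

δ ≈ 0.740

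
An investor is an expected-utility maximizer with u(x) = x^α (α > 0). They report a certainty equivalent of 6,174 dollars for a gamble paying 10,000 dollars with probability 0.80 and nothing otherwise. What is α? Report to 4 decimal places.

Since u(0) = 0, the lottery's EU is 0.80·10000^α.
Equating: 6174^α = 0.80·10000^α, i.e. 0.6174^α = 0.80.
Taking logs: α·ln(6174/10000) = ln(0.80), so α = -0.2231436 / -0.4822382 ≈ 0.4627.

α ≈ 0.4627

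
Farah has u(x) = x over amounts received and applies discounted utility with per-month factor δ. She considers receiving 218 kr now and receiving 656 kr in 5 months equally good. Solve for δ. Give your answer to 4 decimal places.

The payoff in 5 months is discounted by δ^5, so u(218) = δ^5·u(656) and δ^5 = u(218)/u(656).
With u(x) = x: δ^5 = 218/656 = 0.33232.
So δ = 0.33232^(1/5) ≈ 0.8023.

δ ≈ 0.8023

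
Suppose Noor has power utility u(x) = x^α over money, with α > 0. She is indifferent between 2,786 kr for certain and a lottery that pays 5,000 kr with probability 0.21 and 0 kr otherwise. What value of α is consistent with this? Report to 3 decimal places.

α ≈ 2.669

EU(lottery) = 0.21·5000^α + 0.79·0 = 0.21·5000^α.
Equating: 2786^α = 0.21·5000^α, i.e. 0.5572^α = 0.21.
Taking logs: α·ln(2786/5000) = ln(0.21), so α = -1.560648 / -0.584831 ≈ 2.669.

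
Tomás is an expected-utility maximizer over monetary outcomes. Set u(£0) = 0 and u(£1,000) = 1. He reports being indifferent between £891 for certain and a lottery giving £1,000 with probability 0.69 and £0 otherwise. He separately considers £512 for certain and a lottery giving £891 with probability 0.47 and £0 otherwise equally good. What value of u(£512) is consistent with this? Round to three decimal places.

The first gamble pins u(£891): it must equal 0.69·1 + 0.31·0 = 0.69.
Then u(£512) = 0.47·u(£891) + 0.53·u(£0) = 0.47·0.69 + 0.53·0.00 = 0.3243.

0.324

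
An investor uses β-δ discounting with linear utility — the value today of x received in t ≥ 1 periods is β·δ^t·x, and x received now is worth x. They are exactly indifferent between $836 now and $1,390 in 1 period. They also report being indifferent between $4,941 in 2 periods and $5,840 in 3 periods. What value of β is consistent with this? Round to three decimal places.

Both payoffs in the second observation are in the future, so β drops out: δ^2·4941 = δ^3·5840 ⇒ δ = 4941/5840 = 0.84606.
Substituting δ into 836 = β·δ·1390: β = 836/(1176.026) ≈ 0.711.

β ≈ 0.711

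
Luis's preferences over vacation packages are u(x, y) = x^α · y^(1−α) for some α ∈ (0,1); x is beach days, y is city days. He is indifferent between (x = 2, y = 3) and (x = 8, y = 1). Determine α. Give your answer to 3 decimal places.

Set the two utilities equal: 2^α·3^(1−α) = 8^α·1^(1−α).
(2/8)^α = (1/3)^(1−α); take logs: α·ln(2/8) = (1−α)·ln(1/3), i.e. α·-1.386294 = (1−α)·-1.098612.
So α/(1−α) = (-1.098612)/(-1.386294) = 0.792481, and α = 0.792481/1.792481 ≈ 0.442.

α ≈ 0.442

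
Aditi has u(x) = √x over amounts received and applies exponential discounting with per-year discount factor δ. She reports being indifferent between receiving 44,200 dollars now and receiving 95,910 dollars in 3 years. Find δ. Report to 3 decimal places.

The payoff in 3 years is discounted by δ^3, so u(44200) = δ^3·u(95910) and δ^3 = u(44200)/u(95910).
Since u(x) = √x, δ^3 = √(44200/95910) = 0.67886.
Taking the cube root: δ = 0.67886^(1/3) ≈ 0.879.

δ ≈ 0.879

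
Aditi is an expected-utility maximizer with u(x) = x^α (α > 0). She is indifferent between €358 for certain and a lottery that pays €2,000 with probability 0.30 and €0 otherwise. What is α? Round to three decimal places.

α ≈ 0.700

Since u(0) = 0, the lottery's EU is 0.30·2000^α.
Equating: 358^α = 0.30·2000^α, i.e. 0.1790^α = 0.30.
Taking logs: α·ln(358/2000) = ln(0.30), so α = -1.203973 / -1.720369 ≈ 0.700.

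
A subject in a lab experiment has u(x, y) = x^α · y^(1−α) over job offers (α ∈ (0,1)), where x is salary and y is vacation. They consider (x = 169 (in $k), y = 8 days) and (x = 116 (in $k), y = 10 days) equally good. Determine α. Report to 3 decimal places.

Set the two utilities equal: 169^α·8^(1−α) = 116^α·10^(1−α).
Taking logs: α·ln 169 + (1−α)·ln 8 = α·ln 116 + (1−α)·ln 10, i.e. α·0.376309 = (1−α)·0.223144.
With A = 0.376309 and B = 0.223144: α·A = (1−α)·B, so α = B/(A+B) = 0.223144/0.599453 ≈ 0.372.

α ≈ 0.372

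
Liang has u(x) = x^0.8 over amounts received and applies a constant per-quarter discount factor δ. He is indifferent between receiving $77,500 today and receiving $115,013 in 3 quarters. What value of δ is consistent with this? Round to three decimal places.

Equating discounted utilities: u(77500) = δ^3·u(115013) ⇒ δ^3 = u(77500)/u(115013).
Since u(x) = x^0.8, δ^3 = (77500/115013)^0.8 = 0.67384^0.8 = 0.72920.
Hence δ = (0.72920)^(1/3) = 0.90008.

δ ≈ 0.900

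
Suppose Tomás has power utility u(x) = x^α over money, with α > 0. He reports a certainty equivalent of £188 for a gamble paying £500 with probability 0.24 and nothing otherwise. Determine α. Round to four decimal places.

Since u(0) = 0, the lottery's EU is 0.24·500^α.
Setting u(188) equal to that: 188^α = 0.24·500^α ⇒ (188/500)^α = 0.24.
Take logs: α = ln 0.24 / ln(188/500) ≈ 1.458971.

α ≈ 1.4590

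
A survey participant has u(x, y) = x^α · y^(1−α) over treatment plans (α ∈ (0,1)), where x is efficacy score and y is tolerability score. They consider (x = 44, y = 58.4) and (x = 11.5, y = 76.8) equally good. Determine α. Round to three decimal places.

α ≈ 0.170

The Cobb–Douglas utilities coincide, so 44^α·58.4^(1−α) = 11.5^α·76.8^(1−α).
Rearrange to (44/11.5)^α = (76.8/58.4)^(1−α) and take logs: α·1.341843 = (1−α)·0.273889.
With A = 1.341843 and B = 0.273889: α·A = (1−α)·B, so α = B/(A+B) = 0.273889/1.615732 ≈ 0.170.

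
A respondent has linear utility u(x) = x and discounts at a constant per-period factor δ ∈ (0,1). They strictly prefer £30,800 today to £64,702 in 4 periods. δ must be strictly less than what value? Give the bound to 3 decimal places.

δ < 0.831

Comparing present values: 30800 > δ^4·64702.
Dividing by 64702: δ^4 < 0.47603. Both sides are positive, so the 4th root keeps the direction.
δ < (30800/64702)^(1/4) ≈ 0.831.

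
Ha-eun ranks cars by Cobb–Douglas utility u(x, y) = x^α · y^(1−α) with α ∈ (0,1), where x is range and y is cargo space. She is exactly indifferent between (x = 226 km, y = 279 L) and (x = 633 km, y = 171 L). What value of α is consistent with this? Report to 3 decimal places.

α ≈ 0.322

Set the two utilities equal: 226^α·279^(1−α) = 633^α·171^(1−α).
Taking logs: α·ln 226 + (1−α)·ln 279 = α·ln 633 + (1−α)·ln 171, i.e. α·-1.029935 = (1−α)·-0.489548.
Thus α·(-1.519483) = -0.489548, so α = -0.489548/-1.519483 ≈ 0.322.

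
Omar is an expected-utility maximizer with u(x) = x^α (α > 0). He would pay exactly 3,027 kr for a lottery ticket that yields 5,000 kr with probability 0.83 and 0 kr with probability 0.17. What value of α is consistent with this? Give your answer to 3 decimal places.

Since u(0) = 0, the lottery's EU is 0.83·5000^α.
Equating: 3027^α = 0.83·5000^α, i.e. 0.6054^α = 0.83.
Taking logs: α·ln(3027/5000) = ln(0.83), so α = -0.186330 / -0.501866 ≈ 0.371.

α ≈ 0.371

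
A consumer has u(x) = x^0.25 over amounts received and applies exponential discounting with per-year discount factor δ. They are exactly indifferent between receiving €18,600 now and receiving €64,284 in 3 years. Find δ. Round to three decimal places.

Indifference means u(18600) = δ^3 · u(64284), so δ^3 = u(18600)/u(64284).
Since u(x) = x^0.25, δ^3 = (18600/64284)^0.25 = 0.28934^0.25 = 0.73342.
Taking the cube root: δ = 0.73342^(1/3) ≈ 0.902.

δ ≈ 0.902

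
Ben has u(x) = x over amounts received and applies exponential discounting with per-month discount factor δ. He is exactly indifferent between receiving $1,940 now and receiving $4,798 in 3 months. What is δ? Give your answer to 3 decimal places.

δ ≈ 0.739

The payoff in 3 months is discounted by δ^3, so u(1940) = δ^3·u(4798) and δ^3 = u(1940)/u(4798).
With u(x) = x: δ^3 = 1940/4798 = 0.40434.
So δ = 0.40434^(1/3) ≈ 0.739.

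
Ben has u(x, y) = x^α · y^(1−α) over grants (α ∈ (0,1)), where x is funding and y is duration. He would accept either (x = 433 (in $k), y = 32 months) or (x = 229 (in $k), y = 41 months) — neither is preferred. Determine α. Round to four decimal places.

α ≈ 0.2801

Set the two utilities equal: 433^α·32^(1−α) = 229^α·41^(1−α).
Taking logs: α·ln 433 + (1−α)·ln 32 = α·ln 229 + (1−α)·ln 41, i.e. α·0.6370157 = (1−α)·0.2478362.
With A = 0.6370157 and B = 0.2478362: α·A = (1−α)·B, so α = B/(A+B) = 0.2478362/0.8848519 ≈ 0.2801.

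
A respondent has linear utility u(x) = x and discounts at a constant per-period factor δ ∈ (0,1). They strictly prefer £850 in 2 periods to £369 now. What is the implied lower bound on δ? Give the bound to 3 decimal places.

Under u(x) = x this choice says 369 < δ^2·850.
Hence δ^2 > 369/850 = 0.43412, and x ↦ x^(1/2) is increasing on (0,∞).
δ > (369/850)^(1/2) ≈ 0.659.

δ > 0.659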